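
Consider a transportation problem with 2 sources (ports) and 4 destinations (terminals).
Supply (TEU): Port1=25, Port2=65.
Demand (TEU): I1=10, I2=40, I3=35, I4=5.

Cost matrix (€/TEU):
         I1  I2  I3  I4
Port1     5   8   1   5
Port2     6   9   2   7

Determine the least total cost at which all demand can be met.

A cheapest plan:
  Port1->I2: 20 × €8 = €160
  Port1->I4: 5 × €5 = €25
  Port2->I1: 10 × €6 = €60
  Port2->I2: 20 × €9 = €180
  Port2->I3: 35 × €2 = €70
Total = 160 + 25 + 60 + 180 + 70 = €495.
(Supply check: Port1 ships 25; Port2 ships 65.)

495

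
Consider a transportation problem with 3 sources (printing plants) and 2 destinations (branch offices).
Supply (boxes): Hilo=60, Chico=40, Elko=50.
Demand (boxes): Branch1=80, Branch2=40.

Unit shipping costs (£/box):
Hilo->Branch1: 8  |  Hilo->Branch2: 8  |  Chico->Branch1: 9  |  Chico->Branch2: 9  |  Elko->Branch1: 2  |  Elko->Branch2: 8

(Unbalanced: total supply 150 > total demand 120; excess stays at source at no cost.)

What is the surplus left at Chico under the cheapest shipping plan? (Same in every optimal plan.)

An optimal plan:
  Hilo to Branch1: 20 × £8 = £160
  Hilo to Branch2: 40 × £8 = £320
  Chico to Branch1: 10 × £9 = £90
  Elko to Branch1: 50 × £2 = £100
Total cost = £670.
Chico ships 10 of its 40, leaving 30.

30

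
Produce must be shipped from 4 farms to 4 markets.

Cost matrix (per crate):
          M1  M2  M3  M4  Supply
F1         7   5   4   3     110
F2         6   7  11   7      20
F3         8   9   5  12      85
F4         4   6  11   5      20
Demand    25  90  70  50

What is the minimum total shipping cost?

Optimal allocation:
  F1->M2: 60 × 5 = 300
  F1->M4: 50 × 3 = 150
  F2->M2: 20 × 7 = 140
  F3->M1: 5 × 8 = 40
  F3->M2: 10 × 9 = 90
  F3->M3: 70 × 5 = 350
  F4->M1: 20 × 4 = 80
Total = 300 + 150 + 140 + 40 + 90 + 350 + 80 = 1150.
(Supply check: F1 ships 110; F2 ships 20; F3 ships 85; F4 ships 20.)

1150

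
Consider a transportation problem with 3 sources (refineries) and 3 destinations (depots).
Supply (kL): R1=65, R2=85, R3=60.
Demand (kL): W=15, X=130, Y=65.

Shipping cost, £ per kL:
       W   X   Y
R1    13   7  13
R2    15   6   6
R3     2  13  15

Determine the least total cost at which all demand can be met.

1580

Optimal allocation:
  R1 to X: 65 × £7 = £455
  R2 to X: 20 × £6 = £120
  R2 to Y: 65 × £6 = £390
  R3 to W: 15 × £2 = £30
  R3 to X: 45 × £13 = £585
Total = 455 + 120 + 390 + 30 + 585 = £1580.
(Supply check: R1 ships 65; R2 ships 85; R3 ships 60.)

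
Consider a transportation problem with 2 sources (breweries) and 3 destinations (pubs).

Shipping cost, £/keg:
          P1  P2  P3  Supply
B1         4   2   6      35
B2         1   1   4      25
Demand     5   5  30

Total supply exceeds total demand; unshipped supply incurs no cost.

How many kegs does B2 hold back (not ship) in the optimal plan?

0

An optimal plan:
  B1–P2: 5 × £2 = £10
  B1–P3: 10 × £6 = £60
  B2–P1: 5 × £1 = £5
  B2–P3: 20 × £4 = £80
Total cost = £155.
B2 ships 25 of its 25, leaving 0.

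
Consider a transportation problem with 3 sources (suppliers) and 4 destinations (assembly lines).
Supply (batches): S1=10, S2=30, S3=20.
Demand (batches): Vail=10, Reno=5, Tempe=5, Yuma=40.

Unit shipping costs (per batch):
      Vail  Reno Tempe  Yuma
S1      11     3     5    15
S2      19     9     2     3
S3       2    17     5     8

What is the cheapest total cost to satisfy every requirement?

230

A cheapest plan:
  S1→Reno: 5 × 3 = 15
  S1→Tempe: 5 × 5 = 25
  S2→Yuma: 30 × 3 = 90
  S3→Vail: 10 × 2 = 20
  S3→Yuma: 10 × 8 = 80
Total = 15 + 25 + 90 + 20 + 80 = 230.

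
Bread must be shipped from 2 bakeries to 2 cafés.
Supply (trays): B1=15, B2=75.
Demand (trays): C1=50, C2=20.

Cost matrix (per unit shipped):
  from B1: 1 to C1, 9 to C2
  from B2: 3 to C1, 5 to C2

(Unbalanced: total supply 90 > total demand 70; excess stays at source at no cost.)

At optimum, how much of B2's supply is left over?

An optimal plan:
  B1–C1: 15 × 1 = 15
  B2–C1: 35 × 3 = 105
  B2–C2: 20 × 5 = 100
Total cost = 220.
B2 ships 55 of its 75, leaving 20.

20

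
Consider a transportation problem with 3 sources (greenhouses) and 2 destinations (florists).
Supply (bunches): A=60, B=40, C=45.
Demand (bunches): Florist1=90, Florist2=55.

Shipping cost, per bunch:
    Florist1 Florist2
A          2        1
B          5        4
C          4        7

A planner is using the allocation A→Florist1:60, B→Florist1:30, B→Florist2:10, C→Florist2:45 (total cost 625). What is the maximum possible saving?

Current plan cost = 60·2 + 30·5 + 10·4 + 45·7 = 625.
Optimal plan:
  A->Florist1: 5 × 2 = 10
  A->Florist2: 55 × 1 = 55
  B->Florist1: 40 × 5 = 200
  C->Florist1: 45 × 4 = 180
Optimal cost = 445.
Saving = 625 − 445 = 180.

180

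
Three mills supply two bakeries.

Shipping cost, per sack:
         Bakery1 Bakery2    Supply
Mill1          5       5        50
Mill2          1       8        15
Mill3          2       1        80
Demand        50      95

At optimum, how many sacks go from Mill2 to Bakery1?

15

The minimum-cost plan:
  Mill1->Bakery1: 35 × 5 = 175
  Mill1->Bakery2: 15 × 5 = 75
  Mill2->Bakery1: 15 × 1 = 15
  Mill3->Bakery2: 80 × 1 = 80
Total cost = 345.
So Mill2→Bakery1 carries 15 sacks.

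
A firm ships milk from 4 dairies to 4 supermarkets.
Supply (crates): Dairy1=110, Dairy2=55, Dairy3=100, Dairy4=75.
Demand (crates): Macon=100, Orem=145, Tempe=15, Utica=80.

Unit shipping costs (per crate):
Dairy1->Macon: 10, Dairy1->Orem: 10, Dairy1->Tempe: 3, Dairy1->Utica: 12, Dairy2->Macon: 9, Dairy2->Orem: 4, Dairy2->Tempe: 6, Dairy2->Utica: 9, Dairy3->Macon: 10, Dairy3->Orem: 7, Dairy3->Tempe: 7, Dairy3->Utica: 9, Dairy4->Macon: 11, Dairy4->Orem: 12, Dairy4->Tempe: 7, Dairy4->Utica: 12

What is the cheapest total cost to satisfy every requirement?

One minimum-cost allocation:
  Dairy1–Macon: 95 crates
  Dairy1–Tempe: 15 crates
  Dairy2–Orem: 55 crates
  Dairy3–Orem: 90 crates
  Dairy3–Utica: 10 crates
  Dairy4–Macon: 5 crates
  Dairy4–Utica: 70 crates
Total cost = 2830.
(Supply check: Dairy1 ships 110; Dairy2 ships 55; Dairy3 ships 100; Dairy4 ships 75.)

2830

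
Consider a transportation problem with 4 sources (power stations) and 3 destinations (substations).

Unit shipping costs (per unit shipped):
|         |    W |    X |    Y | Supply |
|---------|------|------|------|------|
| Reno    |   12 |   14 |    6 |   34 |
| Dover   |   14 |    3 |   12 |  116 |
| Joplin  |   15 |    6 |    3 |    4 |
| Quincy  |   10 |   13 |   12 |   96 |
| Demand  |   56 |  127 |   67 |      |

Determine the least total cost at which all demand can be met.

A cheapest plan:
  Reno->Y: 34 × 6 = 204
  Dover->X: 116 × 3 = 348
  Joplin->Y: 4 × 3 = 12
  Quincy->W: 56 × 10 = 560
  Quincy->X: 11 × 13 = 143
  Quincy->Y: 29 × 12 = 348
Total = 204 + 348 + 12 + 560 + 143 + 348 = 1615.
(Supply check: Reno ships 34; Dover ships 116; Joplin ships 4; Quincy ships 96.)

1615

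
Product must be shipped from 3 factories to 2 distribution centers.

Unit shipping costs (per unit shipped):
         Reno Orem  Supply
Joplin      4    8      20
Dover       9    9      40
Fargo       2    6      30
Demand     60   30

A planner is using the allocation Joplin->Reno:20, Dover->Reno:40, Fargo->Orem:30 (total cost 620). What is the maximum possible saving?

120

Current plan cost = 20·4 + 40·9 + 30·6 = 620.
Optimal plan:
  Joplin to Reno: 20 × 4 = 80
  Dover to Reno: 10 × 9 = 90
  Dover to Orem: 30 × 9 = 270
  Fargo to Reno: 30 × 2 = 60
Optimal cost = 500.
Saving = 620 − 500 = 120.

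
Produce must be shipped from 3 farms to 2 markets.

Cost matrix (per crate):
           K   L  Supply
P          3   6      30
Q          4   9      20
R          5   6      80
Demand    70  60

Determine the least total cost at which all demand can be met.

A cheapest plan:
  P->K: 30 × 3 = 90
  Q->K: 20 × 4 = 80
  R->K: 20 × 5 = 100
  R->L: 60 × 6 = 360
Total = 90 + 80 + 100 + 360 = 630.

630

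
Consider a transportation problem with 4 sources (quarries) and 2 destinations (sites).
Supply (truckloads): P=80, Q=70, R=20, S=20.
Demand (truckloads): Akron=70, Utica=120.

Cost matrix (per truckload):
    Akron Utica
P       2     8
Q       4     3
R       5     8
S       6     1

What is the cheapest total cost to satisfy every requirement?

A cheapest plan:
  P–Akron: 70 truckloads
  P–Utica: 10 truckloads
  Q–Utica: 70 truckloads
  R–Utica: 20 truckloads
  S–Utica: 20 truckloads
Total cost = 610.

610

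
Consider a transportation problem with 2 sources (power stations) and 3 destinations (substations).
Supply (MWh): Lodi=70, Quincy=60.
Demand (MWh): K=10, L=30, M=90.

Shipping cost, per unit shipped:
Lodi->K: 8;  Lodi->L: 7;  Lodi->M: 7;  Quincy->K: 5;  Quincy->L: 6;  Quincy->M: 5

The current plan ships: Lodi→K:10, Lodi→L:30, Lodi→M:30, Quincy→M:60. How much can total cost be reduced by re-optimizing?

Current plan cost = 10·8 + 30·7 + 30·7 + 60·5 = 800.
Optimal plan:
  Lodi→L: 30 × 7 = 210
  Lodi→M: 40 × 7 = 280
  Quincy→K: 10 × 5 = 50
  Quincy→M: 50 × 5 = 250
Optimal cost = 790.
Saving = 800 − 790 = 10.

10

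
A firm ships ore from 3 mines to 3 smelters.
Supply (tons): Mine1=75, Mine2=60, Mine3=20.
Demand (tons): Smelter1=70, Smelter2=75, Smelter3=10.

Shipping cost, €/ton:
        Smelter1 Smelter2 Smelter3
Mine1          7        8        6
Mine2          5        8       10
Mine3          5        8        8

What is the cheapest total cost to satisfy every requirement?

1010

A cheapest plan:
  Mine1 to Smelter2: 65 × €8 = €520
  Mine1 to Smelter3: 10 × €6 = €60
  Mine2 to Smelter1: 60 × €5 = €300
  Mine3 to Smelter1: 10 × €5 = €50
  Mine3 to Smelter2: 10 × €8 = €80
Total = 520 + 60 + 300 + 50 + 80 = €1010.
(Supply check: Mine1 ships 75; Mine2 ships 60; Mine3 ships 20.)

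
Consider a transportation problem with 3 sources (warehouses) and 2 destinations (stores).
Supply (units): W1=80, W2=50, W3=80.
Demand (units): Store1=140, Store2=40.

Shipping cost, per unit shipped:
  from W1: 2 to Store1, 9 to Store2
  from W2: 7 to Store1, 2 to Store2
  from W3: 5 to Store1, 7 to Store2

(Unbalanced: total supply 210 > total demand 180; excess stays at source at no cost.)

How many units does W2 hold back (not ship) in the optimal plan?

10

An optimal plan:
  W1→Store1: 80 × 2 = 160
  W2→Store2: 40 × 2 = 80
  W3→Store1: 60 × 5 = 300
Total cost = 540.
W2 ships 40 of its 50, leaving 10.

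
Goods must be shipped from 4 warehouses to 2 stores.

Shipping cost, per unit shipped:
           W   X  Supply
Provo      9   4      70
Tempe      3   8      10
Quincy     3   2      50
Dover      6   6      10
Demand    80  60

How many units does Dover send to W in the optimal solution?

10

The minimum-cost plan:
  Provo→W: 10 units
  Provo→X: 60 units
  Tempe→W: 10 units
  Quincy→W: 50 units
  Dover→W: 10 units
Total cost = 570.
So Dover→W carries 10 units.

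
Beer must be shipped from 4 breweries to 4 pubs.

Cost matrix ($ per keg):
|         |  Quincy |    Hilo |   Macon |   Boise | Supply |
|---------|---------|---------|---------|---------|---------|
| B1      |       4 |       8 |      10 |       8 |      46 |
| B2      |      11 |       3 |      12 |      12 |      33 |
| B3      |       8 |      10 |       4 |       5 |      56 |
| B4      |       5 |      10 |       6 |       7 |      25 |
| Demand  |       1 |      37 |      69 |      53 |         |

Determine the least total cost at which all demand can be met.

849

A cheapest plan:
  B1–Quincy: 1 × $4 = $4
  B1–Hilo: 4 × $8 = $32
  B1–Boise: 41 × $8 = $328
  B2–Hilo: 33 × $3 = $99
  B3–Macon: 56 × $4 = $224
  B4–Macon: 13 × $6 = $78
  B4–Boise: 12 × $7 = $84
Total = 4 + 32 + 328 + 99 + 224 + 78 + 84 = $849.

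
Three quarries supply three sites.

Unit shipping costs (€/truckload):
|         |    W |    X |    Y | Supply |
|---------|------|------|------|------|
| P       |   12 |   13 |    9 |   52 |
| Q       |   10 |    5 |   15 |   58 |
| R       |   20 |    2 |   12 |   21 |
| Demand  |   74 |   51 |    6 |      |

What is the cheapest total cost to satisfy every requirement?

1078

Optimal allocation:
  P–W: 46 × €12 = €552
  P–Y: 6 × €9 = €54
  Q–W: 28 × €10 = €280
  Q–X: 30 × €5 = €150
  R–X: 21 × €2 = €42
Total = 552 + 54 + 280 + 150 + 42 = €1078.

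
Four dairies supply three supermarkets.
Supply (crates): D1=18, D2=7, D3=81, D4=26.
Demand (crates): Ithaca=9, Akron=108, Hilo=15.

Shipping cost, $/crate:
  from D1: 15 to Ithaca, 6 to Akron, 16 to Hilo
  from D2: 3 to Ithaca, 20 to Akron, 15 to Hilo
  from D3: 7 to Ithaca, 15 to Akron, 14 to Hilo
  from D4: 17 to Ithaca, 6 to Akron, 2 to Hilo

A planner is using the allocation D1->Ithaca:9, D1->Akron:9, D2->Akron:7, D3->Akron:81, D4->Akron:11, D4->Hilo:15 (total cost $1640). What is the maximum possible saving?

Current plan cost = 9·15 + 9·6 + 7·20 + 81·15 + 11·6 + 15·2 = $1640.
Optimal plan:
  D1->Akron: 18 × $6 = $108
  D2->Ithaca: 7 × $3 = $21
  D3->Ithaca: 2 × $7 = $14
  D3->Akron: 79 × $15 = $1185
  D4->Akron: 11 × $6 = $66
  D4->Hilo: 15 × $2 = $30
Optimal cost = $1424.
Saving = 1640 − 1424 = $216.

216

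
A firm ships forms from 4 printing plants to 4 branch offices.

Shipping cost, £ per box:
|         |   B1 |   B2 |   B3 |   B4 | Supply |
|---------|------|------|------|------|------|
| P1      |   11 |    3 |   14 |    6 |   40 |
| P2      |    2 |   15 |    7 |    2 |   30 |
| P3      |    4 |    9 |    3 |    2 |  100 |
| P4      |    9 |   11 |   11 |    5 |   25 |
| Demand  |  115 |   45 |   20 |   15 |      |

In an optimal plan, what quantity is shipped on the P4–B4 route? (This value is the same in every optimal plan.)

The minimum-cost plan:
  P1–B2: 40 boxes
  P2–B1: 30 boxes
  P3–B1: 80 boxes
  P3–B3: 20 boxes
  P4–B1: 5 boxes
  P4–B2: 5 boxes
  P4–B4: 15 boxes
Total cost = £735.
So P4→B4 carries 15 boxes.

15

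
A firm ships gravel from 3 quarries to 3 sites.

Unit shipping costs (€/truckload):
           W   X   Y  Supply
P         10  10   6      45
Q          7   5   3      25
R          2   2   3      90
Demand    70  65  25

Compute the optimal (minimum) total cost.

655

Optimal allocation:
  P to X: 20 × €10 = €200
  P to Y: 25 × €6 = €150
  Q to X: 25 × €5 = €125
  R to W: 70 × €2 = €140
  R to X: 20 × €2 = €40
Total = 200 + 150 + 125 + 140 + 40 = €655.
(Supply check: P ships 45; Q ships 25; R ships 90.)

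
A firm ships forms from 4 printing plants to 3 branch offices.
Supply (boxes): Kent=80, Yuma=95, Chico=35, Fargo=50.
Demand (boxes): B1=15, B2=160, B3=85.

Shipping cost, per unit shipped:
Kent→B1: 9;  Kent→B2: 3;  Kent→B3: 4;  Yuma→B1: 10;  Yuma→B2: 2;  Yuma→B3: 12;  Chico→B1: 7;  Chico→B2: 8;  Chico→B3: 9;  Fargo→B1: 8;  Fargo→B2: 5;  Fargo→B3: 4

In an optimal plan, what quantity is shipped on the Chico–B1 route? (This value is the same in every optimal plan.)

15

Solving gives:
  Kent->B2: 65 × 3 = 195
  Kent->B3: 15 × 4 = 60
  Yuma->B2: 95 × 2 = 190
  Chico->B1: 15 × 7 = 105
  Chico->B3: 20 × 9 = 180
  Fargo->B3: 50 × 4 = 200
Total cost = 930.
So Chico→B1 carries 15 boxes.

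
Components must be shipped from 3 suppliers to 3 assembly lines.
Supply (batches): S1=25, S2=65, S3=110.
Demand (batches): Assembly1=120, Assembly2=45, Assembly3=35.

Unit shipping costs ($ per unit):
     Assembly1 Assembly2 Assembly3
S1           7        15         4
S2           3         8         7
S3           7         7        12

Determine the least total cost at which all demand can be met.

One minimum-cost allocation:
  S1->Assembly3: 25 batches
  S2->Assembly1: 55 batches
  S2->Assembly3: 10 batches
  S3->Assembly1: 65 batches
  S3->Assembly2: 45 batches
Total cost = $1105.

1105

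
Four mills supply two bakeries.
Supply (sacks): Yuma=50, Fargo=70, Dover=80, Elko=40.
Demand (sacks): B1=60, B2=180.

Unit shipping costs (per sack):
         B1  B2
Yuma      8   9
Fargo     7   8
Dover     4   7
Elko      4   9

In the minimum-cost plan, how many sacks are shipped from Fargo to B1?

The minimum-cost plan:
  Yuma to B2: 50 × 9 = 450
  Fargo to B2: 70 × 8 = 560
  Dover to B1: 20 × 4 = 80
  Dover to B2: 60 × 7 = 420
  Elko to B1: 40 × 4 = 160
Total cost = 1670.
The route Fargo→B1 is not used.

0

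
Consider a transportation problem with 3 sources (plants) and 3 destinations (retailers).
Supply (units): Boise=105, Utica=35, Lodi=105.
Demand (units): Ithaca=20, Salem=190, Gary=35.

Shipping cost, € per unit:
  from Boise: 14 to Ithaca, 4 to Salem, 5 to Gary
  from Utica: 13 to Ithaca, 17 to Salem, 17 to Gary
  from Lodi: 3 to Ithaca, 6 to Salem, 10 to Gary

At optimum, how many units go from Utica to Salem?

0

Optimal shipments:
  Boise->Salem: 85 units
  Boise->Gary: 20 units
  Utica->Ithaca: 20 units
  Utica->Gary: 15 units
  Lodi->Salem: 105 units
Total cost = €1585.
The route Utica→Salem is not used.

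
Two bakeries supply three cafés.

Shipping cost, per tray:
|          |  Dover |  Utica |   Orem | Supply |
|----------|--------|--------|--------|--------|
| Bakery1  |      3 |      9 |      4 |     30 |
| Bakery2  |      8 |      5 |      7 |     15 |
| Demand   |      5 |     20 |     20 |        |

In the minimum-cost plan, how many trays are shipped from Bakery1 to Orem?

20

The minimum-cost plan:
  Bakery1->Dover: 5 × 3 = 15
  Bakery1->Utica: 5 × 9 = 45
  Bakery1->Orem: 20 × 4 = 80
  Bakery2->Utica: 15 × 5 = 75
Total cost = 215.
So Bakery1→Orem carries 20 trays.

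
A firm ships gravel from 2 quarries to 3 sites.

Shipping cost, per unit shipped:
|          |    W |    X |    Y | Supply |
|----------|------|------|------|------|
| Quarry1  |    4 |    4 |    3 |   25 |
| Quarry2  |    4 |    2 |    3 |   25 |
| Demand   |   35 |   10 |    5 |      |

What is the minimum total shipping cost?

A cheapest plan:
  Quarry1->W: 20 truckloads
  Quarry1->Y: 5 truckloads
  Quarry2->W: 15 truckloads
  Quarry2->X: 10 truckloads
Total cost = 175.
(Supply check: Quarry1 ships 25; Quarry2 ships 25.)

175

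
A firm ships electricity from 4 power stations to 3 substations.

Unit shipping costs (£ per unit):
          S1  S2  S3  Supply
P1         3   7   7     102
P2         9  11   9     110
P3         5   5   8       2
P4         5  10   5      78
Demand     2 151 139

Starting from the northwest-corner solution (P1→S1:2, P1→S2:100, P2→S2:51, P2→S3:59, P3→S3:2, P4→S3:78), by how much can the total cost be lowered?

Current plan cost = 2·3 + 100·7 + 51·11 + 59·9 + 2·8 + 78·5 = £2204.
Optimal plan:
  P1 to S1: 2 × £3 = £6
  P1 to S2: 100 × £7 = £700
  P2 to S2: 49 × £11 = £539
  P2 to S3: 61 × £9 = £549
  P3 to S2: 2 × £5 = £10
  P4 to S3: 78 × £5 = £390
Optimal cost = £2194.
Saving = 2204 − 2194 = £10.

10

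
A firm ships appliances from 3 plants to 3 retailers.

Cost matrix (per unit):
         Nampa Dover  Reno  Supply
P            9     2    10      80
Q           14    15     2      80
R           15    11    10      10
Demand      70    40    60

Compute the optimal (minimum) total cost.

990

One minimum-cost allocation:
  P→Nampa: 40 × 9 = 360
  P→Dover: 40 × 2 = 80
  Q→Nampa: 20 × 14 = 280
  Q→Reno: 60 × 2 = 120
  R→Nampa: 10 × 15 = 150
Total = 360 + 80 + 280 + 120 + 150 = 990.
(Supply check: P ships 80; Q ships 80; R ships 10.)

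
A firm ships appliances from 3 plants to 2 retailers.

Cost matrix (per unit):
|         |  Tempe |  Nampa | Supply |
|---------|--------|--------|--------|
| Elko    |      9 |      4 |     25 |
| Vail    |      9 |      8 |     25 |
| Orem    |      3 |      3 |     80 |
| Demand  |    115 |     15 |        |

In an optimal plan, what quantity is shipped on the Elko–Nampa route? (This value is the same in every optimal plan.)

Solving gives:
  Elko–Tempe: 10 × 9 = 90
  Elko–Nampa: 15 × 4 = 60
  Vail–Tempe: 25 × 9 = 225
  Orem–Tempe: 80 × 3 = 240
Total cost = 615.
So Elko→Nampa carries 15 units.

15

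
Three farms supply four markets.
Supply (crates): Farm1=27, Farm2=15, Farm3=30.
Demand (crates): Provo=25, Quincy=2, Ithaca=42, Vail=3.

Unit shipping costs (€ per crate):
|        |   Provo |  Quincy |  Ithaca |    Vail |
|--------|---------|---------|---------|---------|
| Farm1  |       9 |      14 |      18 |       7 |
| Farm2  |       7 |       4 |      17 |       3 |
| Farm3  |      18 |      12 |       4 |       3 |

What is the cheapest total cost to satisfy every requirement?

558

A cheapest plan:
  Farm1–Provo: 15 × €9 = €135
  Farm1–Ithaca: 12 × €18 = €216
  Farm2–Provo: 10 × €7 = €70
  Farm2–Quincy: 2 × €4 = €8
  Farm2–Vail: 3 × €3 = €9
  Farm3–Ithaca: 30 × €4 = €120
Total = 135 + 216 + 70 + 8 + 9 + 120 = €558.
(Supply check: Farm1 ships 27; Farm2 ships 15; Farm3 ships 30.)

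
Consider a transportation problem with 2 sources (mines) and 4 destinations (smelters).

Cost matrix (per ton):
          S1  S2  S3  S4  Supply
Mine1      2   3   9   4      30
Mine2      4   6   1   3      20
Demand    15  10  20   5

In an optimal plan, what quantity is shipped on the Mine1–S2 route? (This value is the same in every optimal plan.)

The minimum-cost plan:
  Mine1 to S1: 15 × 2 = 30
  Mine1 to S2: 10 × 3 = 30
  Mine1 to S4: 5 × 4 = 20
  Mine2 to S3: 20 × 1 = 20
Total cost = 100.
So Mine1→S2 carries 10 tons.

10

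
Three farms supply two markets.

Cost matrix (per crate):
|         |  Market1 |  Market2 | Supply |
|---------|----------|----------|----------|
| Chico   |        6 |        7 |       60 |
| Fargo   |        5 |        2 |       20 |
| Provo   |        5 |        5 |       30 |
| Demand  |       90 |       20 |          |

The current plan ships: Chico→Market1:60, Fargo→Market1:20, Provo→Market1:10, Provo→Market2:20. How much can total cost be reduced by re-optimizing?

60

Current plan cost = 60·6 + 20·5 + 10·5 + 20·5 = 610.
Optimal plan:
  Chico->Market1: 60 × 6 = 360
  Fargo->Market2: 20 × 2 = 40
  Provo->Market1: 30 × 5 = 150
Optimal cost = 550.
Saving = 610 − 550 = 60.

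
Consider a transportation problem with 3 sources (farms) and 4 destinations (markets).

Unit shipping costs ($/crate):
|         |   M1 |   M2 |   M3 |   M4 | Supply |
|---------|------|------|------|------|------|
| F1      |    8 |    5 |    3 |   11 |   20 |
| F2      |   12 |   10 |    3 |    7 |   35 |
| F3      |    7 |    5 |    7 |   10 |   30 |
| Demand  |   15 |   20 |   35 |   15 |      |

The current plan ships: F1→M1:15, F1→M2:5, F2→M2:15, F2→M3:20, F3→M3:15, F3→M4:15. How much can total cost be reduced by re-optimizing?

Current plan cost = 15·8 + 5·5 + 15·10 + 20·3 + 15·7 + 15·10 = $610.
Optimal plan:
  F1->M2: 5 × $5 = $25
  F1->M3: 15 × $3 = $45
  F2->M3: 20 × $3 = $60
  F2->M4: 15 × $7 = $105
  F3->M1: 15 × $7 = $105
  F3->M2: 15 × $5 = $75
Optimal cost = $415.
Saving = 610 − 415 = $195.

195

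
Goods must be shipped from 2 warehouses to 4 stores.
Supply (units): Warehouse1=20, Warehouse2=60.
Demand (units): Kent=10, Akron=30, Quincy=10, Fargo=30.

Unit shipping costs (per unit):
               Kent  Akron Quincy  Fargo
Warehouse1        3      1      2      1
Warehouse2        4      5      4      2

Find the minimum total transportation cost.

Optimal allocation:
  Warehouse1→Akron: 20 × 1 = 20
  Warehouse2→Kent: 10 × 4 = 40
  Warehouse2→Akron: 10 × 5 = 50
  Warehouse2→Quincy: 10 × 4 = 40
  Warehouse2→Fargo: 30 × 2 = 60
Total = 20 + 40 + 50 + 40 + 60 = 210.
(Supply check: Warehouse1 ships 20; Warehouse2 ships 60.)

210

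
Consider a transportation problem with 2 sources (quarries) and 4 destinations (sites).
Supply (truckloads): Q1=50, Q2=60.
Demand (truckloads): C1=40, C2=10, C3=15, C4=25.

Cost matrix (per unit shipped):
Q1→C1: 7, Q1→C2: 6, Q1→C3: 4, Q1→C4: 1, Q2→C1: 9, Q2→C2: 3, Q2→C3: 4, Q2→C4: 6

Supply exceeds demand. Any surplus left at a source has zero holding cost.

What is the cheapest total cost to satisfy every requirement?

An optimal shipping plan:
  Q1->C1: 25 truckloads
  Q1->C4: 25 truckloads
  Q2->C1: 15 truckloads
  Q2->C2: 10 truckloads
  Q2->C3: 15 truckloads
Total cost = 425.
(Supply check: Q1 ships 50; Q2 ships 40.)

425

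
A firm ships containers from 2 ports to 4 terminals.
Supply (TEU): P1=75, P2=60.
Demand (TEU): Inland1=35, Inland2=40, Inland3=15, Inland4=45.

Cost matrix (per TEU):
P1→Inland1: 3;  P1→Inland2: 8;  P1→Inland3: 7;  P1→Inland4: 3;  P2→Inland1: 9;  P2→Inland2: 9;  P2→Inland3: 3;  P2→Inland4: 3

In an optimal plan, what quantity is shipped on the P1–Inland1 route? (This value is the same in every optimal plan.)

35

Solving gives:
  P1→Inland1: 35 × 3 = 105
  P1→Inland2: 40 × 8 = 320
  P2→Inland3: 15 × 3 = 45
  P2→Inland4: 45 × 3 = 135
Total cost = 605.
So P1→Inland1 carries 35 TEU.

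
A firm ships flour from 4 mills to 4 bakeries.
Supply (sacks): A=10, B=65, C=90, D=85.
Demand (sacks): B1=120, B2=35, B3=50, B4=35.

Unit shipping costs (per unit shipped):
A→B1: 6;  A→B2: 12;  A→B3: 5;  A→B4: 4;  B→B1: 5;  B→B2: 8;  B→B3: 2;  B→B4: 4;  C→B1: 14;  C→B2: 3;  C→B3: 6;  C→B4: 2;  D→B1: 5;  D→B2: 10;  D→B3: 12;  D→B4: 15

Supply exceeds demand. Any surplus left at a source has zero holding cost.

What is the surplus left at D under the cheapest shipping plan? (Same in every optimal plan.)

An optimal plan:
  A to B1: 10 × 6 = 60
  B to B1: 25 × 5 = 125
  B to B3: 40 × 2 = 80
  C to B2: 35 × 3 = 105
  C to B3: 10 × 6 = 60
  C to B4: 35 × 2 = 70
  D to B1: 85 × 5 = 425
Total cost = 925.
D ships 85 of its 85, leaving 0.

0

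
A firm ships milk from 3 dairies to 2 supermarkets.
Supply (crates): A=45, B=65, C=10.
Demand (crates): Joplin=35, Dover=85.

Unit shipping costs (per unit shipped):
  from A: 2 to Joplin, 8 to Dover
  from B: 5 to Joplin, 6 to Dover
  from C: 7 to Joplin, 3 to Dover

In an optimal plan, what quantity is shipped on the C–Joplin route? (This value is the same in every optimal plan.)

The minimum-cost plan:
  A to Joplin: 35 × 2 = 70
  A to Dover: 10 × 8 = 80
  B to Dover: 65 × 6 = 390
  C to Dover: 10 × 3 = 30
Total cost = 570.
The route C→Joplin is not used.

0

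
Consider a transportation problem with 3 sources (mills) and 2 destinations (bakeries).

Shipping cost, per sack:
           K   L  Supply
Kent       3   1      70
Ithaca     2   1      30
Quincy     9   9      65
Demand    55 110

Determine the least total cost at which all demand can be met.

685

Optimal allocation:
  Kent–L: 70 × 1 = 70
  Ithaca–L: 30 × 1 = 30
  Quincy–K: 55 × 9 = 495
  Quincy–L: 10 × 9 = 90
Total = 70 + 30 + 495 + 90 = 685.
(Supply check: Kent ships 70; Ithaca ships 30; Quincy ships 65.)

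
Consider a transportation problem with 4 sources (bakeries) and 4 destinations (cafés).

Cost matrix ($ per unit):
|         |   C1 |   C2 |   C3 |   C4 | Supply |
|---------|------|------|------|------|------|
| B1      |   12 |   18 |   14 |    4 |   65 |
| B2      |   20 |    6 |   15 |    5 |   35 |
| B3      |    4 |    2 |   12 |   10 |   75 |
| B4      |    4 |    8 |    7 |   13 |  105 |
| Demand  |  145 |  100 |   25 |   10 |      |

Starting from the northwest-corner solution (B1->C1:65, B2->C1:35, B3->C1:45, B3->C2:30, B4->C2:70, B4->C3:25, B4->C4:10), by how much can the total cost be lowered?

1035

Current plan cost = 65·12 + 35·20 + 45·4 + 30·2 + 70·8 + 25·7 + 10·13 = $2585.
Optimal plan:
  B1 to C1: 30 × $12 = $360
  B1 to C3: 25 × $14 = $350
  B1 to C4: 10 × $4 = $40
  B2 to C2: 35 × $6 = $210
  B3 to C1: 10 × $4 = $40
  B3 to C2: 65 × $2 = $130
  B4 to C1: 105 × $4 = $420
Optimal cost = $1550.
Saving = 2585 − 1550 = $1035.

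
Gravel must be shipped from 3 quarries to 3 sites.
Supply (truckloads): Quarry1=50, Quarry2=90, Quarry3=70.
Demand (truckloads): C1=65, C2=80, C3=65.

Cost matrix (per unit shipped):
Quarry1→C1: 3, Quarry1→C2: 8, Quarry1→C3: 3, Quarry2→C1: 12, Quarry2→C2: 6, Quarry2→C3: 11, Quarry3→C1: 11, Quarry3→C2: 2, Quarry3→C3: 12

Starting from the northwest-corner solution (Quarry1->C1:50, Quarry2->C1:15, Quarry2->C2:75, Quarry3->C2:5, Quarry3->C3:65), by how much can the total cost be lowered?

Current plan cost = 50·3 + 15·12 + 75·6 + 5·2 + 65·12 = 1570.
Optimal plan:
  Quarry1->C1: 50 × 3 = 150
  Quarry2->C1: 15 × 12 = 180
  Quarry2->C2: 10 × 6 = 60
  Quarry2->C3: 65 × 11 = 715
  Quarry3->C2: 70 × 2 = 140
Optimal cost = 1245.
Saving = 1570 − 1245 = 325.

325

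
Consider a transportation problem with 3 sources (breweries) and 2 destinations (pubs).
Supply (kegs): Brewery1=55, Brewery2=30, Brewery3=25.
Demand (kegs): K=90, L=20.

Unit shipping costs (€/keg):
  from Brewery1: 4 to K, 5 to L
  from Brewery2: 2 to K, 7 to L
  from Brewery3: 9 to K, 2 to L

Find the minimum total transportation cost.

An optimal shipping plan:
  Brewery1 to K: 55 × €4 = €220
  Brewery2 to K: 30 × €2 = €60
  Brewery3 to K: 5 × €9 = €45
  Brewery3 to L: 20 × €2 = €40
Total = 220 + 60 + 45 + 40 = €365.

365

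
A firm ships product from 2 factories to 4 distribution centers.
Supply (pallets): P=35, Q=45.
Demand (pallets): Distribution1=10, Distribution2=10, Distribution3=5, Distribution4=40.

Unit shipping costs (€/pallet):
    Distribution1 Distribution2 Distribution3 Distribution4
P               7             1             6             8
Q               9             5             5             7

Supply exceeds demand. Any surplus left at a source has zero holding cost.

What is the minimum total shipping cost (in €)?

Optimal allocation:
  P->Distribution1: 10 × €7 = €70
  P->Distribution2: 10 × €1 = €10
  Q->Distribution3: 5 × €5 = €25
  Q->Distribution4: 40 × €7 = €280
Total = 70 + 10 + 25 + 280 = €385.
(Supply check: P ships 20; Q ships 45.)

385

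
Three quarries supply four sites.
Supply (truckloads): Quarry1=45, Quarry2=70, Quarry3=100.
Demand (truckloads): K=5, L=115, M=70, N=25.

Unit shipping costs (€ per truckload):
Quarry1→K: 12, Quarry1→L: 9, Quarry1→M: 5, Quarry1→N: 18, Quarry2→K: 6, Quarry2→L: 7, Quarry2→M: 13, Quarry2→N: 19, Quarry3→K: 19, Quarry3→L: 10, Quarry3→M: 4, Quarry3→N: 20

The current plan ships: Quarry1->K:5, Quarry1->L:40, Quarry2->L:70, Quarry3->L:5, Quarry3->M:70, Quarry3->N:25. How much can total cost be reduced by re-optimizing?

45

Current plan cost = 5·12 + 40·9 + 70·7 + 5·10 + 70·4 + 25·20 = €1740.
Optimal plan:
  Quarry1→L: 20 × €9 = €180
  Quarry1→N: 25 × €18 = €450
  Quarry2→K: 5 × €6 = €30
  Quarry2→L: 65 × €7 = €455
  Quarry3→L: 30 × €10 = €300
  Quarry3→M: 70 × €4 = €280
Optimal cost = €1695.
Saving = 1740 − 1695 = €45.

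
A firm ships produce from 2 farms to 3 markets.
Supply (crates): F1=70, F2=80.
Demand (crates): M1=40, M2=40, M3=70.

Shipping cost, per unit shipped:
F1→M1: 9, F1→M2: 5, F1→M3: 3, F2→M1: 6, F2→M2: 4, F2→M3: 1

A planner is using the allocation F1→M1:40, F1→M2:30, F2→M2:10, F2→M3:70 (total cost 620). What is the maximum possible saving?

Current plan cost = 40·9 + 30·5 + 10·4 + 70·1 = 620.
Optimal plan:
  F1–M2: 40 crates
  F1–M3: 30 crates
  F2–M1: 40 crates
  F2–M3: 40 crates
Optimal cost = 570.
Saving = 620 − 570 = 50.

50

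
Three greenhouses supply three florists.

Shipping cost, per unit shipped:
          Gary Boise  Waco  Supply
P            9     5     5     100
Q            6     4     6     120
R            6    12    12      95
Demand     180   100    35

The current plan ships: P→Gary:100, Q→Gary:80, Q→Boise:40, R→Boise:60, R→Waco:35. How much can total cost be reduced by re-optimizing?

Current plan cost = 100·9 + 80·6 + 40·4 + 60·12 + 35·12 = 2680.
Optimal plan:
  P to Boise: 65 × 5 = 325
  P to Waco: 35 × 5 = 175
  Q to Gary: 85 × 6 = 510
  Q to Boise: 35 × 4 = 140
  R to Gary: 95 × 6 = 570
Optimal cost = 1720.
Saving = 2680 − 1720 = 960.

960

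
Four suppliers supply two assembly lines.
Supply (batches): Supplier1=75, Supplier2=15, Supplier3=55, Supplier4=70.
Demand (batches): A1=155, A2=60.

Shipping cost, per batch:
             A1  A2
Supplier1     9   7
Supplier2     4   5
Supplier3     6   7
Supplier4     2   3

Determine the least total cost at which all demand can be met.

Optimal allocation:
  Supplier1→A1: 15 × 9 = 135
  Supplier1→A2: 60 × 7 = 420
  Supplier2→A1: 15 × 4 = 60
  Supplier3→A1: 55 × 6 = 330
  Supplier4→A1: 70 × 2 = 140
Total = 135 + 420 + 60 + 330 + 140 = 1085.

1085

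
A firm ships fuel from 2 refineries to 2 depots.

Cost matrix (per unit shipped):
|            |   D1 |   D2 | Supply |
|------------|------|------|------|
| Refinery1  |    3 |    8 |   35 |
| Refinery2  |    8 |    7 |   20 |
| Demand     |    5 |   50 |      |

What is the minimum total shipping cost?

A cheapest plan:
  Refinery1->D1: 5 × 3 = 15
  Refinery1->D2: 30 × 8 = 240
  Refinery2->D2: 20 × 7 = 140
Total = 15 + 240 + 140 = 395.

395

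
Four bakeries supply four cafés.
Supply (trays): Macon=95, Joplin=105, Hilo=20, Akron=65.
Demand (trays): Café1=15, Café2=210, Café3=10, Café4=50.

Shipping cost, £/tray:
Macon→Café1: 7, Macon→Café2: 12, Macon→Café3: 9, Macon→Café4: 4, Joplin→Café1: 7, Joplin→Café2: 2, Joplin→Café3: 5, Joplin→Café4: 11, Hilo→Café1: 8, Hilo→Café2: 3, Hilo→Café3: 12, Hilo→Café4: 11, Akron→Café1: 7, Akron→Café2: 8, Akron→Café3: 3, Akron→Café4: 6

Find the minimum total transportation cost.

One minimum-cost allocation:
  Macon->Café1: 15 trays
  Macon->Café2: 30 trays
  Macon->Café4: 50 trays
  Joplin->Café2: 105 trays
  Hilo->Café2: 20 trays
  Akron->Café2: 55 trays
  Akron->Café3: 10 trays
Total cost = £1405.

1405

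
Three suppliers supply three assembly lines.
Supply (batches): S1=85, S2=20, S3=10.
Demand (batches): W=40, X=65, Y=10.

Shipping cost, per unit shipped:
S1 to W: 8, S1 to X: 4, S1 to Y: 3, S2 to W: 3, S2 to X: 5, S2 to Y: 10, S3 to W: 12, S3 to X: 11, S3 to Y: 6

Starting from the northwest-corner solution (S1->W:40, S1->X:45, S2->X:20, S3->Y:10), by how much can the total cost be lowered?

Current plan cost = 40·8 + 45·4 + 20·5 + 10·6 = 660.
Optimal plan:
  S1–W: 20 × 8 = 160
  S1–X: 65 × 4 = 260
  S2–W: 20 × 3 = 60
  S3–Y: 10 × 6 = 60
Optimal cost = 540.
Saving = 660 − 540 = 120.

120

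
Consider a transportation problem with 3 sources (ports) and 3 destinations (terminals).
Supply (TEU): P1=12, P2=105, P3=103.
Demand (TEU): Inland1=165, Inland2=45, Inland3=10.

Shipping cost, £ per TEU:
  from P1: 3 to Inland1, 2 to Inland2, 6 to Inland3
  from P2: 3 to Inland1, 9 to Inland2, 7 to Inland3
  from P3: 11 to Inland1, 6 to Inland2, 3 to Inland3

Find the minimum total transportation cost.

One minimum-cost allocation:
  P1->Inland1: 12 × £3 = £36
  P2->Inland1: 105 × £3 = £315
  P3->Inland1: 48 × £11 = £528
  P3->Inland2: 45 × £6 = £270
  P3->Inland3: 10 × £3 = £30
Total = 36 + 315 + 528 + 270 + 30 = £1179.

1179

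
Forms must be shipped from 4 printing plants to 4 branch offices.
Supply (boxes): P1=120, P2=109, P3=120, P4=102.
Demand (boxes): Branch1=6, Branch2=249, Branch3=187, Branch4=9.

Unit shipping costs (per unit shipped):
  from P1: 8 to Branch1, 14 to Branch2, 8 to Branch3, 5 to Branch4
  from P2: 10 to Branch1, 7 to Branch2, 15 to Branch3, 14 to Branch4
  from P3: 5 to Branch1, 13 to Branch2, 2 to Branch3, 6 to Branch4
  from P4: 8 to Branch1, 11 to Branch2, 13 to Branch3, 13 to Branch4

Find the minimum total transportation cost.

A cheapest plan:
  P1→Branch1: 6 × 8 = 48
  P1→Branch2: 38 × 14 = 532
  P1→Branch3: 67 × 8 = 536
  P1→Branch4: 9 × 5 = 45
  P2→Branch2: 109 × 7 = 763
  P3→Branch3: 120 × 2 = 240
  P4→Branch2: 102 × 11 = 1122
Total = 48 + 532 + 536 + 45 + 763 + 240 + 1122 = 3286.

3286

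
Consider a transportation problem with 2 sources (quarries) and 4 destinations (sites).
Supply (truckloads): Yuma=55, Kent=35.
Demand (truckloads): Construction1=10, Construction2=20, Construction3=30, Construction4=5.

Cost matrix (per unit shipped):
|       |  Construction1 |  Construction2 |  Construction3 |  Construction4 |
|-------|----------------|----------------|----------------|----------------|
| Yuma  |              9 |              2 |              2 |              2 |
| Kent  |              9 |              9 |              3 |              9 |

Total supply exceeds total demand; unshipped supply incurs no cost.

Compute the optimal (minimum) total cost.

200

Optimal allocation:
  Yuma to Construction2: 20 × 2 = 40
  Yuma to Construction3: 30 × 2 = 60
  Yuma to Construction4: 5 × 2 = 10
  Kent to Construction1: 10 × 9 = 90
Total = 40 + 60 + 10 + 90 = 200.
(Supply check: Yuma ships 55; Kent ships 10.)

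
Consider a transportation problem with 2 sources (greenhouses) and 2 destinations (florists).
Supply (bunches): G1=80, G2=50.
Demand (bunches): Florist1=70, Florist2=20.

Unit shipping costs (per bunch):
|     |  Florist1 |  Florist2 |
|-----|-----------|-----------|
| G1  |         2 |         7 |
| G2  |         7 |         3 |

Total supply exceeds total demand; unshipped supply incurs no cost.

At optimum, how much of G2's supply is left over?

An optimal plan:
  G1 to Florist1: 70 × 2 = 140
  G2 to Florist2: 20 × 3 = 60
Total cost = 200.
G2 ships 20 of its 50, leaving 30.

30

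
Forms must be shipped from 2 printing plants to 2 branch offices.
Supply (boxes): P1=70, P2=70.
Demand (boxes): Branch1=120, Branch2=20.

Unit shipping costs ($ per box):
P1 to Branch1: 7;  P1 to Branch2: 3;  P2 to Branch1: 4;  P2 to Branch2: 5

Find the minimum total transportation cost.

690

Optimal allocation:
  P1 to Branch1: 50 boxes
  P1 to Branch2: 20 boxes
  P2 to Branch1: 70 boxes
Total cost = $690.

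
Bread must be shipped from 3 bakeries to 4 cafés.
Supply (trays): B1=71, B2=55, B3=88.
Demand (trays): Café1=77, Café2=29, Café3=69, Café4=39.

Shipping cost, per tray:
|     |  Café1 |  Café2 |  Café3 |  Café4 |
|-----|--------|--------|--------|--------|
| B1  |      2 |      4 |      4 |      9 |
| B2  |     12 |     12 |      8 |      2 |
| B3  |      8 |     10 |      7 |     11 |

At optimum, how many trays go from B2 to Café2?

0

The minimum-cost plan:
  B1->Café1: 42 trays
  B1->Café2: 29 trays
  B2->Café3: 16 trays
  B2->Café4: 39 trays
  B3->Café1: 35 trays
  B3->Café3: 53 trays
Total cost = 1057.
The route B2→Café2 is not used.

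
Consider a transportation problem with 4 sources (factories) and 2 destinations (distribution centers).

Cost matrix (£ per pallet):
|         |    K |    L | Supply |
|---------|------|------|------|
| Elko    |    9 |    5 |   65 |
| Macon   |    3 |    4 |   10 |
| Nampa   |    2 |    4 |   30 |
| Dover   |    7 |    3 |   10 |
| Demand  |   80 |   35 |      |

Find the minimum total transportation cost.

605

An optimal shipping plan:
  Elko–K: 30 pallets
  Elko–L: 35 pallets
  Macon–K: 10 pallets
  Nampa–K: 30 pallets
  Dover–K: 10 pallets
Total cost = £605.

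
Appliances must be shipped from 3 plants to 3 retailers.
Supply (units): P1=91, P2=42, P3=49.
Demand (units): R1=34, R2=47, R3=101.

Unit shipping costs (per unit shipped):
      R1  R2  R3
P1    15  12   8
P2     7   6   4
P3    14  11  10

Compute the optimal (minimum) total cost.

1535

One minimum-cost allocation:
  P1->R3: 91 × 8 = 728
  P2->R1: 34 × 7 = 238
  P2->R3: 8 × 4 = 32
  P3->R2: 47 × 11 = 517
  P3->R3: 2 × 10 = 20
Total = 728 + 238 + 32 + 517 + 20 = 1535.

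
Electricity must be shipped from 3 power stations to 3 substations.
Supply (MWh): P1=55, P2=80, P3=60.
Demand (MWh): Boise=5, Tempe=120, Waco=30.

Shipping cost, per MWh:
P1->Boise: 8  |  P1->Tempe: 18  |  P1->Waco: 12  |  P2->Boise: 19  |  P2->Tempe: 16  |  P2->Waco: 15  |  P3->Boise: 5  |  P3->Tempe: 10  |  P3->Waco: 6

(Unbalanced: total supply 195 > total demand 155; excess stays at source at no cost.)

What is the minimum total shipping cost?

1960

An optimal shipping plan:
  P1 to Boise: 5 × 8 = 40
  P1 to Waco: 10 × 12 = 120
  P2 to Tempe: 80 × 16 = 1280
  P3 to Tempe: 40 × 10 = 400
  P3 to Waco: 20 × 6 = 120
Total = 40 + 120 + 1280 + 400 + 120 = 1960.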